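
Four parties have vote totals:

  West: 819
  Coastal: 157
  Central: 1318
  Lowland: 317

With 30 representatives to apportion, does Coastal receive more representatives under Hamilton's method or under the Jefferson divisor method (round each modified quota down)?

Hamilton

Hamilton: West 9, Coastal 2, Central 15, Lowland 4.
Jefferson: West 10, Coastal 1, Central 16, Lowland 3.
Coastal gets 2 under Hamilton and 1 under Jefferson.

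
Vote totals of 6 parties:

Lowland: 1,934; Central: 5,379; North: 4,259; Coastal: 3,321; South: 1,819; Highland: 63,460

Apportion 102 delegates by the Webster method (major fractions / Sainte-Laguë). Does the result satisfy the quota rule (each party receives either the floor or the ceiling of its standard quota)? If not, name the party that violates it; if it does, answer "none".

Highland

Standard quotas: Lowland 2.461, Central 6.844, North 5.419, Coastal 4.225, South 2.314, Highland 80.738.
Webster allocation: Lowland 2, Central 7, North 5, Coastal 4, South 2, Highland 82.
Highland has quota 80.738 (lower 80, upper 81) but receives 82 — outside the quota interval.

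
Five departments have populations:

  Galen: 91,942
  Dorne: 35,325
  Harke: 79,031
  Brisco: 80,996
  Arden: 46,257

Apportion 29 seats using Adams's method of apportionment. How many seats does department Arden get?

Standard divisor 333551/29 ≈ 11501.759; standard quotas: Galen 7.994, Dorne 3.071, Harke 6.871, Brisco 7.042, Arden 4.022.
Rounding up gives 8, 4, 7, 8, 5 = 32 seats, so the divisor must be adjusted.
With modified divisor 12500: modified quotas Galen 7.355, Dorne 2.826, Harke 6.322, Brisco 6.480, Arden 3.701.
Rounding up: Galen 8, Dorne 3, Harke 7, Brisco 7, Arden 4 (total 29).
Arden receives 4.

4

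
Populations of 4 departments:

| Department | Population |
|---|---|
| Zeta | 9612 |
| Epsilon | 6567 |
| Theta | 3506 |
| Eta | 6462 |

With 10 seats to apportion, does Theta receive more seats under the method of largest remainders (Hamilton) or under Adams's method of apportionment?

Adams

Hamilton: Zeta 4, Epsilon 3, Theta 1, Eta 2.
Adams: Zeta 3, Epsilon 3, Theta 2, Eta 2.
Theta gets 1 under Hamilton and 2 under Adams.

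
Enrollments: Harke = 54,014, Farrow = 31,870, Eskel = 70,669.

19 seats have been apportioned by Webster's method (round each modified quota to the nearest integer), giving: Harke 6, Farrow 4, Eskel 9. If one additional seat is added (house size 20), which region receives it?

Priority for the next seat is population ÷ (current seats + 0.5).
Priorities: Harke 8309.846, Farrow 7082.222, Eskel 7438.842.
Highest priority: Harke.

Harke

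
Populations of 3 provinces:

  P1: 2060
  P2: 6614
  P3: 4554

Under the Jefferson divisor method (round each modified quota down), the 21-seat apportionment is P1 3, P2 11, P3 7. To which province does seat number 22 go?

Priority for the next seat is population ÷ (current seats + 1).
Priorities: P1 515.000, P2 551.167, P3 569.250.
Highest priority: P3.

P3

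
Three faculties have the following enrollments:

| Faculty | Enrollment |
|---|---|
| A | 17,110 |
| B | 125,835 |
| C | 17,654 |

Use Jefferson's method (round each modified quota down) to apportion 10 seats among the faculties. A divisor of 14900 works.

A 1, B 8, C 1

With modified divisor 14900: modified quotas A 1.148, B 8.445, C 1.185.
Rounding down: A 1, B 8, C 1 (total 10).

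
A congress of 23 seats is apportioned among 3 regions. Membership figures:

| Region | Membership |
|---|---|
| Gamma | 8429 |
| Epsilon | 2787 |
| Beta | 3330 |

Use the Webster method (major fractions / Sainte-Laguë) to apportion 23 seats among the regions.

Standard divisor 14546/23 ≈ 632.435; standard quotas: Gamma 13.328, Epsilon 4.407, Beta 5.265.
Rounding to the nearest integer gives 13, 4, 5 = 22 seats, so the divisor must be adjusted.
With modified divisor 622.86: modified quotas Gamma 13.533, Epsilon 4.475, Beta 5.346.
Rounding to the nearest integer: Gamma 14, Epsilon 4, Beta 5 (total 23).

Gamma=14, Epsilon=4, Beta=5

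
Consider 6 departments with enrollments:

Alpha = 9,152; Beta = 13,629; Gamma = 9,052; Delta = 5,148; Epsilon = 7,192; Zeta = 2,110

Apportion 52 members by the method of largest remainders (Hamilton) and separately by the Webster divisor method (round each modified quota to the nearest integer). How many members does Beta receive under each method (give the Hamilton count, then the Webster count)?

15 and 16

Hamilton: Alpha 10, Beta 15, Gamma 10, Delta 6, Epsilon 8, Zeta 3.
Webster: Alpha 10, Beta 16, Gamma 10, Delta 6, Epsilon 8, Zeta 2.
Beta gets 15 under Hamilton and 16 under Webster.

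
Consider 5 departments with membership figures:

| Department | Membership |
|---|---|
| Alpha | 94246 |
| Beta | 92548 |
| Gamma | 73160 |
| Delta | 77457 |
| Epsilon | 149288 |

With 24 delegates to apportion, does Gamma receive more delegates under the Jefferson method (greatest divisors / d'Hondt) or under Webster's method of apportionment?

Jefferson: Alpha 5, Beta 4, Gamma 3, Delta 4, Epsilon 8.
Webster: Alpha 5, Beta 4, Gamma 4, Delta 4, Epsilon 7.
Gamma gets 3 under Jefferson and 4 under Webster.

Webster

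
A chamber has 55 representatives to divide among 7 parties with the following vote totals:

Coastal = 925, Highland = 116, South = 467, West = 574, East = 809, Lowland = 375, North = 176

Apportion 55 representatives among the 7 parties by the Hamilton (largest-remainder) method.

The standard divisor is 3442/55 ≈ 62.582.
Standard quotas: Coastal 14.781, Highland 1.854, South 7.462, West 9.172, East 12.927, Lowland 5.992, North 2.812.
Lower quotas: Coastal 14, Highland 1, South 7, West 9, East 12, Lowland 5, North 2 (sum 50, leaving 5 seats).
Remainders in descending order: Lowland 0.992, East 0.927, Highland 0.854, North 0.812, Coastal 0.781, South 0.462, West 0.172.
Largest remainders: Lowland, East, Highland, North, Coastal receive the extra seats.

Coastal=15, Highland=2, South=7, West=9, East=13, Lowland=6, North=3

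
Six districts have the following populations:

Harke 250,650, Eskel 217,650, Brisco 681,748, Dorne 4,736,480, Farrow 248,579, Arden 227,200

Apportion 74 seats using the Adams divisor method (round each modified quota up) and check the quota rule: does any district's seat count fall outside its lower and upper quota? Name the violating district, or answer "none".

Dorne

Standard quotas: Harke 2.915, Eskel 2.531, Brisco 7.929, Dorne 55.090, Farrow 2.891, Arden 2.643.
Adams allocation: Harke 3, Eskel 3, Brisco 8, Dorne 54, Farrow 3, Arden 3.
Dorne has quota 55.090 (lower 55, upper 56) but receives 54 — outside the quota interval.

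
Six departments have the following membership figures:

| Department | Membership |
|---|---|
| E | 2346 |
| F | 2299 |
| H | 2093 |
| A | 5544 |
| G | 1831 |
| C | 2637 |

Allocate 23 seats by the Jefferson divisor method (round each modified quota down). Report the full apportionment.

E 3, F 3, H 3, A 8, G 2, C 4

Standard divisor 16750/23 ≈ 728.261; standard quotas: E 3.221, F 3.157, H 2.874, A 7.613, G 2.514, C 3.621.
Rounding down gives 3, 3, 2, 7, 2, 3 = 20 seats, so the divisor must be adjusted.
With modified divisor 640: modified quotas E 3.666, F 3.592, H 3.270, A 8.662, G 2.861, C 4.120.
Rounding down: E 3, F 3, H 3, A 8, G 2, C 4 (total 23).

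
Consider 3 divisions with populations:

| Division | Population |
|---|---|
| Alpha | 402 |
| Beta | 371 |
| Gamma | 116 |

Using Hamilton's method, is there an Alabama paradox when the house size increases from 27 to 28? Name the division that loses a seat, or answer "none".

Gamma

At 27 seats: Alpha 12, Beta 11, Gamma 4.
At 28 seats: Alpha 13, Beta 12, Gamma 3.
Gamma drops from 4 to 3.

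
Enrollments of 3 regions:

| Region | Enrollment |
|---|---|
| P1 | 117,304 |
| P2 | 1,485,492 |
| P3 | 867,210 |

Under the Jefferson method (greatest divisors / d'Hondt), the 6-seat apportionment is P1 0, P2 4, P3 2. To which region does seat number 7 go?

Priority for the next seat is population ÷ (current seats + 1).
Priorities: P1 117304.000, P2 297098.400, P3 289070.000.
Highest priority: P2.

P2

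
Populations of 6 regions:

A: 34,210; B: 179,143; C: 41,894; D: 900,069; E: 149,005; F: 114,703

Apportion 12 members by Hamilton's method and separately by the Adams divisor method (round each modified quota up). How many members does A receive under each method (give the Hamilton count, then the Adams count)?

0 and 1

Hamilton: A 0, B 2, C 0, D 8, E 1, F 1.
Adams: A 1, B 2, C 1, D 6, E 1, F 1.
A gets 0 under Hamilton and 1 under Adams.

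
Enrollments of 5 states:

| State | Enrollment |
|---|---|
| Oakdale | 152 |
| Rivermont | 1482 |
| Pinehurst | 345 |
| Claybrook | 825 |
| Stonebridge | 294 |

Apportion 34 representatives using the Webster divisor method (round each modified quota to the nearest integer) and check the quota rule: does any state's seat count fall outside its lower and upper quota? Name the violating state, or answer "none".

Standard quotas: Oakdale 1.668, Rivermont 16.265, Pinehurst 3.786, Claybrook 9.054, Stonebridge 3.227.
Webster allocation: Oakdale 2, Rivermont 16, Pinehurst 4, Claybrook 9, Stonebridge 3.
Every allocation lies between the lower and upper quota.

none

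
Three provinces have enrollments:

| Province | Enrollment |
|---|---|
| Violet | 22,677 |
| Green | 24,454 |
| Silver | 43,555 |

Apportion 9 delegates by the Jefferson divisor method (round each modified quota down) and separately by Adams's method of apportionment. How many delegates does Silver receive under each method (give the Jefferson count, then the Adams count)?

5 and 4

Jefferson: Violet 2, Green 2, Silver 5.
Adams: Violet 2, Green 3, Silver 4.
Silver gets 5 under Jefferson and 4 under Adams.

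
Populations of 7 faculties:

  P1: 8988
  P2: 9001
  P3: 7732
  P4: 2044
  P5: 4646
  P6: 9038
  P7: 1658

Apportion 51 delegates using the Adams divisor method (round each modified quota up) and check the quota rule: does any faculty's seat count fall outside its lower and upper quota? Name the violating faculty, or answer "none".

none

Standard quotas: P1 10.634, P2 10.649, P3 9.148, P4 2.418, P5 5.497, P6 10.693, P7 1.962.
Adams allocation: P1 10, P2 10, P3 9, P4 3, P5 6, P6 11, P7 2.
Every allocation lies between the lower and upper quota.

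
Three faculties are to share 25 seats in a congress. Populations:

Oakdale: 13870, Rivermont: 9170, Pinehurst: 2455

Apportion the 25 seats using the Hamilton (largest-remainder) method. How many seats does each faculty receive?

Oakdale: 14, Rivermont: 9, Pinehurst: 2

Total 25495; standard divisor 25495/25 ≈ 1019.8.
Standard quotas: Oakdale 13.6007, Rivermont 8.9920, Pinehurst 2.4073.
Lower quotas: Oakdale 13, Rivermont 8, Pinehurst 2 (sum 23, leaving 2 seats).
Remainders in descending order: Rivermont 0.9920, Oakdale 0.6007, Pinehurst 0.4073.
The surplus seats go to Rivermont, Oakdale.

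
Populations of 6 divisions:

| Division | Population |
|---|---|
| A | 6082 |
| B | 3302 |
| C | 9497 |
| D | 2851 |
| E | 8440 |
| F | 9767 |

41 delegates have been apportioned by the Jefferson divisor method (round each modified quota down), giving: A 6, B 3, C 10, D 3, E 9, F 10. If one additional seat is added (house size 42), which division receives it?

Priority for the next seat is population ÷ (current seats + 1).
Priorities: A 868.857, B 825.500, C 863.364, D 712.750, E 844.000, F 887.909.
Highest priority: F.

F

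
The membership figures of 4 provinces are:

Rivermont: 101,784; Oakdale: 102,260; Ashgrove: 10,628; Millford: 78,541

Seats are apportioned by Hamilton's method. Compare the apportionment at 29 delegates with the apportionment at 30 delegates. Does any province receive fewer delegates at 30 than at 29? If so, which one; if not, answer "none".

At 29 seats: Rivermont 10, Oakdale 10, Ashgrove 1, Millford 8.
At 30 seats: Rivermont 10, Oakdale 11, Ashgrove 1, Millford 8.
No province's allocation decreased.

none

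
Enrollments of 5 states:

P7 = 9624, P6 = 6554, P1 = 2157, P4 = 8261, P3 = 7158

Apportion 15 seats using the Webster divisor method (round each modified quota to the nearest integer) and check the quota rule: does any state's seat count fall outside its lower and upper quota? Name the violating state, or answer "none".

none

Standard quotas: P7 4.277, P6 2.913, P1 0.959, P4 3.671, P3 3.181.
Webster allocation: P7 4, P6 3, P1 1, P4 4, P3 3.
Every allocation lies between the lower and upper quota.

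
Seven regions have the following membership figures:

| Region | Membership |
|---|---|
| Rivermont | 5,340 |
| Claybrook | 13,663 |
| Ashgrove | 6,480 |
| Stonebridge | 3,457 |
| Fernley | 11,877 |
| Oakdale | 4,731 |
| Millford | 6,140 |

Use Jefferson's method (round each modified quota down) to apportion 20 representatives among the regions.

Standard divisor 51688/20 ≈ 2584.4; standard quotas: Rivermont 2.066, Claybrook 5.287, Ashgrove 2.507, Stonebridge 1.338, Fernley 4.596, Oakdale 1.831, Millford 2.376.
Rounding down gives 2, 5, 2, 1, 4, 1, 2 = 17 seats, so the divisor must be adjusted.
With modified divisor 2200: modified quotas Rivermont 2.427, Claybrook 6.210, Ashgrove 2.945, Stonebridge 1.571, Fernley 5.399, Oakdale 2.150, Millford 2.791.
Rounding down: Rivermont 2, Claybrook 6, Ashgrove 2, Stonebridge 1, Fernley 5, Oakdale 2, Millford 2 (total 20).

Rivermont 2; Claybrook 6; Ashgrove 2; Stonebridge 1; Fernley 5; Oakdale 2; Millford 2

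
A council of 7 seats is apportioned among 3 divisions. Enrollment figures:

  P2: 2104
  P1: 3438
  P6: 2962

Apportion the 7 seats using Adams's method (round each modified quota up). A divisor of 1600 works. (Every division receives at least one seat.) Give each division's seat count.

P2 2; P1 3; P6 2

With modified divisor 1600: modified quotas P2 1.315, P1 2.149, P6 1.851.
Rounding up: P2 2, P1 3, P6 2 (total 7).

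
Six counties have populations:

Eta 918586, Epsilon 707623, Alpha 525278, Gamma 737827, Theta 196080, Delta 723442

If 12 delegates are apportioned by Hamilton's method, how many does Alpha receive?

The standard divisor is 3808836/12 = 317403.
Standard quotas: Eta 2.8941, Epsilon 2.2294, Alpha 1.6549, Gamma 2.3246, Theta 0.6178, Delta 2.2793.
Lower quotas: Eta 2, Epsilon 2, Alpha 1, Gamma 2, Theta 0, Delta 2 (sum 9, leaving 3 seats).
Remainders in descending order: Eta 0.8941, Alpha 0.6549, Theta 0.6178, Gamma 0.3246, Delta 0.2793, Epsilon 0.2294.
The surplus seats go to Eta, Alpha, Theta.
Alpha receives 2.

2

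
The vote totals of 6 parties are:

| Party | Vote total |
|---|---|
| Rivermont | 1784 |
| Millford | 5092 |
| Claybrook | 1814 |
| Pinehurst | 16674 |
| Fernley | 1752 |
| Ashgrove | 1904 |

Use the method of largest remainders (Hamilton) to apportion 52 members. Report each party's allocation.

Rivermont: 3, Millford: 9, Claybrook: 3, Pinehurst: 30, Fernley: 3, Ashgrove: 4

Standard divisor: 29020 ÷ 52 ≈ 558.077.
Standard quotas: Rivermont 3.1967, Millford 9.1242, Claybrook 3.2504, Pinehurst 29.8776, Fernley 3.1394, Ashgrove 3.4117.
Lower quotas: Rivermont 3, Millford 9, Claybrook 3, Pinehurst 29, Fernley 3, Ashgrove 3 (sum 50, leaving 2 seats).
Remainders in descending order: Pinehurst 0.8776, Ashgrove 0.4117, Claybrook 0.2504, Rivermont 0.1967, Fernley 0.1394, Millford 0.1242.
Largest remainders: Pinehurst, Ashgrove receive the extra seats.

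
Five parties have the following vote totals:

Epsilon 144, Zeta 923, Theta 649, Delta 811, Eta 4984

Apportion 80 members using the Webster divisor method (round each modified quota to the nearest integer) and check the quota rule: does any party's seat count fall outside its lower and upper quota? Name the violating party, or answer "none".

Standard quotas: Epsilon 1.534, Zeta 9.831, Theta 6.913, Delta 8.638, Eta 53.085.
Webster allocation: Epsilon 2, Zeta 10, Theta 7, Delta 9, Eta 52.
Eta has quota 53.085 (lower 53, upper 54) but receives 52 — outside the quota interval.

Eta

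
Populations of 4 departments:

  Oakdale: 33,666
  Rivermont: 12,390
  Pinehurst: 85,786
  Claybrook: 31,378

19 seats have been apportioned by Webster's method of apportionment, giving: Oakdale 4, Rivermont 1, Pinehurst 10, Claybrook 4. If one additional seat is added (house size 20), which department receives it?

Rivermont

Priority for the next seat is population ÷ (current seats + 0.5).
Priorities: Oakdale 7481.333, Rivermont 8260.000, Pinehurst 8170.095, Claybrook 6972.889.
Highest priority: Rivermont.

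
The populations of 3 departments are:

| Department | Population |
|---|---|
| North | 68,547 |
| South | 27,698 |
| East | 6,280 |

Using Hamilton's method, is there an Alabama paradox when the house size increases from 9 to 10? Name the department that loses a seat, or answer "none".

East

At 9 seats: North 6, South 2, East 1.
At 10 seats: North 7, South 3, East 0.
East drops from 1 to 0.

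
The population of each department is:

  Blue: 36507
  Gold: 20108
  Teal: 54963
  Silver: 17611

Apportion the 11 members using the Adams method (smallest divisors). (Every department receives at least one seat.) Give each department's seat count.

Standard divisor 129189/11 ≈ 11744.455; standard quotas: Blue 3.108, Gold 1.712, Teal 4.680, Silver 1.500.
Rounding up gives 4, 2, 5, 2 = 13 seats, so the divisor must be adjusted.
With modified divisor 15700: modified quotas Blue 2.325, Gold 1.281, Teal 3.501, Silver 1.122.
Rounding up: Blue 3, Gold 2, Teal 4, Silver 2 (total 11).

Blue 3; Gold 2; Teal 4; Silver 2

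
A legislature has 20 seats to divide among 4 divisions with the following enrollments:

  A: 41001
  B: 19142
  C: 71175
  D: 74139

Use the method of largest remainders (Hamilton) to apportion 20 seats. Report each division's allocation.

Standard divisor: 205457 ÷ 20 ≈ 10272.85.
Standard quotas: A 3.9912, B 1.8634, C 6.9285, D 7.2170.
Lower quotas: A 3, B 1, C 6, D 7 (sum 17, leaving 3 seats).
Remainders in descending order: A 0.9912, C 0.9285, B 0.8634, D 0.2170.
Largest remainders: A, C, B receive the extra seats.

A 4, B 2, C 7, D 7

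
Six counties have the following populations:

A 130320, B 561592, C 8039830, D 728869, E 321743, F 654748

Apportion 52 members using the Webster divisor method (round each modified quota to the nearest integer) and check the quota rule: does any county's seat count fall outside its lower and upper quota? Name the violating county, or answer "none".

Standard quotas: A 0.649, B 2.798, C 40.056, D 3.631, E 1.603, F 3.262.
Webster allocation: A 1, B 3, C 39, D 4, E 2, F 3.
C has quota 40.056 (lower 40, upper 41) but receives 39 — outside the quota interval.

C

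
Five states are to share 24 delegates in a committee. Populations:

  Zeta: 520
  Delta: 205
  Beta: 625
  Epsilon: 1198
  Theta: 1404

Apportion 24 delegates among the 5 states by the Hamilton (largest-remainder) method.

Zeta 3, Delta 1, Beta 4, Epsilon 7, Theta 9

Standard divisor: 3952 ÷ 24 ≈ 164.667.
Standard quotas: Zeta 3.158, Delta 1.245, Beta 3.796, Epsilon 7.275, Theta 8.526.
Lower quotas: Zeta 3, Delta 1, Beta 3, Epsilon 7, Theta 8 (sum 22, leaving 2 seats).
Remainders in descending order: Beta 0.796, Theta 0.526, Epsilon 0.275, Delta 0.245, Zeta 0.158.
Largest remainders: Beta, Theta receive the extra seats.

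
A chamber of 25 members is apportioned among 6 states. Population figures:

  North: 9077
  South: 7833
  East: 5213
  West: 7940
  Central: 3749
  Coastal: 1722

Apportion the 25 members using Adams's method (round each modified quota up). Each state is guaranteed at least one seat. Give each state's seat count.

Standard divisor 35534/25 ≈ 1421.36; standard quotas: North 6.386, South 5.511, East 3.668, West 5.586, Central 2.638, Coastal 1.212.
Rounding up gives 7, 6, 4, 6, 3, 2 = 28 seats, so the divisor must be adjusted.
With modified divisor 1660: modified quotas North 5.468, South 4.719, East 3.140, West 4.783, Central 2.258, Coastal 1.037.
Rounding up: North 6, South 5, East 4, West 5, Central 3, Coastal 2 (total 25).

North 6, South 5, East 4, West 5, Central 3, Coastal 2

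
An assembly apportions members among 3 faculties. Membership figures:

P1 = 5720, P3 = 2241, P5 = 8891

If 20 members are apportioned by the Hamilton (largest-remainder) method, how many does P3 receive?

The standard divisor is 16852/20 ≈ 842.6.
Standard quotas: P1 6.7885, P3 2.6596, P5 10.5519.
Lower quotas: P1 6, P3 2, P5 10 (sum 18, leaving 2 seats).
Remainders in descending order: P1 0.7885, P3 0.6596, P5 0.5519.
Largest remainders: P1, P3 receive the extra seats.
P3 receives 3.

3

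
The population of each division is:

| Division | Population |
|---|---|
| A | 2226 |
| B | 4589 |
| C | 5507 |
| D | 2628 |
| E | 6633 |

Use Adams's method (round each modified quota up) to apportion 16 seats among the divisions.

Standard divisor 21583/16 ≈ 1348.938; standard quotas: A 1.650, B 3.402, C 4.082, D 1.948, E 4.917.
Rounding up gives 2, 4, 5, 2, 5 = 18 seats, so the divisor must be adjusted.
With modified divisor 1600: modified quotas A 1.391, B 2.868, C 3.442, D 1.643, E 4.146.
Rounding up: A 2, B 3, C 4, D 2, E 5 (total 16).

A 2, B 3, C 4, D 2, E 5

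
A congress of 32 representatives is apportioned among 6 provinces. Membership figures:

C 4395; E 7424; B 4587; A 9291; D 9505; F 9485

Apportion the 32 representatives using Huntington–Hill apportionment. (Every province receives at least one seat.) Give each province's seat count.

With divisor 1395: modified quotas C 3.151, E 5.322, B 3.288, A 6.660, D 6.814, F 6.799.
Geometric-mean thresholds: C √(3·4)=3.464, E √(5·6)=5.477, B √(3·4)=3.464, A √(6·7)=6.481, D √(6·7)=6.481, F √(6·7)=6.481.
Each quota rounded against its threshold gives C 3, E 5, B 3, A 7, D 7, F 7 (total 32).

C: 3, E: 5, B: 3, A: 7, D: 7, F: 7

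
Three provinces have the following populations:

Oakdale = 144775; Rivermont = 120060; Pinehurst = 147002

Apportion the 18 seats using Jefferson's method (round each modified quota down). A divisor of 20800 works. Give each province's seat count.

With modified divisor 20800: modified quotas Oakdale 6.960, Rivermont 5.772, Pinehurst 7.067.
Rounding down: Oakdale 6, Rivermont 5, Pinehurst 7 (total 18).

Oakdale 6, Rivermont 5, Pinehurst 7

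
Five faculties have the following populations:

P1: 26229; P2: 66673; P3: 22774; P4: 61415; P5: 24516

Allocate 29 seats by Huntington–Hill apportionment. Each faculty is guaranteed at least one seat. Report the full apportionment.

With divisor 7053: modified quotas P1 3.719, P2 9.453, P3 3.229, P4 8.708, P5 3.476.
Geometric-mean thresholds: P1 √(3·4)=3.464, P2 √(9·10)=9.487, P3 √(3·4)=3.464, P4 √(8·9)=8.485, P5 √(3·4)=3.464.
Each quota rounded against its threshold gives P1 4, P2 9, P3 3, P4 9, P5 4 (total 29).

P1: 4, P2: 9, P3: 3, P4: 9, P5: 4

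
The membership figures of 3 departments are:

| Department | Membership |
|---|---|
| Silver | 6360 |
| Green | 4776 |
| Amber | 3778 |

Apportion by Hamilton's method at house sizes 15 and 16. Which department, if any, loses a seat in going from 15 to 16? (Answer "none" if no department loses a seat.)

At 15 seats: Silver 6, Green 5, Amber 4.
At 16 seats: Silver 7, Green 5, Amber 4.
No department's allocation decreased.

none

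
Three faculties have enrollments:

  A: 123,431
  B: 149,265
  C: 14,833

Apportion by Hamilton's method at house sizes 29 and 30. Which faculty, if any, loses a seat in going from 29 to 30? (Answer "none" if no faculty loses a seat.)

At 29 seats: A 12, B 15, C 2.
At 30 seats: A 13, B 16, C 1.
C drops from 2 to 1.

C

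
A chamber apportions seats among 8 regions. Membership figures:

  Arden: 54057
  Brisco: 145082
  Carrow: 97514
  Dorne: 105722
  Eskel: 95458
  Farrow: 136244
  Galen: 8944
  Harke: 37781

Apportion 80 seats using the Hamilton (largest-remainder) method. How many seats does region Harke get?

Standard divisor: 680802 ÷ 80 ≈ 8510.025.
Standard quotas: Arden 6.3522, Brisco 17.0484, Carrow 11.4587, Dorne 12.4232, Eskel 11.2171, Farrow 16.0098, Galen 1.0510, Harke 4.4396.
Lower quotas: Arden 6, Brisco 17, Carrow 11, Dorne 12, Eskel 11, Farrow 16, Galen 1, Harke 4 (sum 78, leaving 2 seats).
Remainders in descending order: Carrow 0.4587, Harke 0.4396, Dorne 0.4232, Arden 0.3522, Eskel 0.2171, Galen 0.0510, Brisco 0.0484, Farrow 0.0098.
The surplus seats go to Carrow, Harke.
Harke receives 5.

5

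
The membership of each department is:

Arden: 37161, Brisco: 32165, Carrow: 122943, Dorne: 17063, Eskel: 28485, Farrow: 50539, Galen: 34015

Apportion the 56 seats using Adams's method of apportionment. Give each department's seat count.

Standard divisor 322371/56 ≈ 5756.625; standard quotas: Arden 6.455, Brisco 5.587, Carrow 21.357, Dorne 2.964, Eskel 4.948, Farrow 8.779, Galen 5.909.
Rounding up gives 7, 6, 22, 3, 5, 9, 6 = 58 seats, so the divisor must be adjusted.
With modified divisor 6170: modified quotas Arden 6.023, Brisco 5.213, Carrow 19.926, Dorne 2.765, Eskel 4.617, Farrow 8.191, Galen 5.513.
Rounding up: Arden 7, Brisco 6, Carrow 20, Dorne 3, Eskel 5, Farrow 9, Galen 6 (total 56).

Arden=7, Brisco=6, Carrow=20, Dorne=3, Eskel=5, Farrow=9, Galen=6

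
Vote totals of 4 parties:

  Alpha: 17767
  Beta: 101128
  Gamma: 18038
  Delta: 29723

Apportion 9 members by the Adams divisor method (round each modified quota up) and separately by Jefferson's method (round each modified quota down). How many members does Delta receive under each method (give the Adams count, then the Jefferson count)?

2 and 1

Adams: Alpha 1, Beta 5, Gamma 1, Delta 2.
Jefferson: Alpha 1, Beta 6, Gamma 1, Delta 1.
Delta gets 2 under Adams and 1 under Jefferson.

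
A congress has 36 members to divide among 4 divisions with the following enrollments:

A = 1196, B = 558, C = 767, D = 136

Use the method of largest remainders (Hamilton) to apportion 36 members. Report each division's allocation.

A 16; B 8; C 10; D 2

Total 2657; standard divisor 2657/36 ≈ 73.806.
Standard quotas: A 16.205, B 7.560, C 10.392, D 1.843.
Lower quotas: A 16, B 7, C 10, D 1 (sum 34, leaving 2 seats).
Remainders in descending order: D 0.843, B 0.560, C 0.392, A 0.205.
The surplus seats go to D, B.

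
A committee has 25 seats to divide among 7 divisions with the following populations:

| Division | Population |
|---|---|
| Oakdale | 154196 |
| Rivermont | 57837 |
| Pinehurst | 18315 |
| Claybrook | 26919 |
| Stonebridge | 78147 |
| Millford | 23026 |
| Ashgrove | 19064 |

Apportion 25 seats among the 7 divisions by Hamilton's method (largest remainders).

Total 377504; standard divisor 377504/25 ≈ 15100.16.
Standard quotas: Oakdale 10.2115, Rivermont 3.8302, Pinehurst 1.2129, Claybrook 1.7827, Stonebridge 5.1752, Millford 1.5249, Ashgrove 1.2625.
Lower quotas: Oakdale 10, Rivermont 3, Pinehurst 1, Claybrook 1, Stonebridge 5, Millford 1, Ashgrove 1 (sum 22, leaving 3 seats).
Remainders in descending order: Rivermont 0.8302, Claybrook 0.7827, Millford 0.5249, Ashgrove 0.2625, Pinehurst 0.2129, Oakdale 0.2115, Stonebridge 0.1752.
The surplus seats go to Rivermont, Claybrook, Millford.

Oakdale 10, Rivermont 4, Pinehurst 1, Claybrook 2, Stonebridge 5, Millford 2, Ashgrove 1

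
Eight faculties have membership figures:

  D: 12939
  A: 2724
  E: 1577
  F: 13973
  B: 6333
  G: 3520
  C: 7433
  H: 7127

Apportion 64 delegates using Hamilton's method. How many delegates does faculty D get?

15

Total 55626; standard divisor 55626/64 ≈ 869.156.
Standard quotas: D 14.8869, A 3.1341, E 1.8144, F 16.0765, B 7.2864, G 4.0499, C 8.5520, H 8.1999.
Lower quotas: D 14, A 3, E 1, F 16, B 7, G 4, C 8, H 8 (sum 61, leaving 3 seats).
Remainders in descending order: D 0.8869, E 0.8144, C 0.5520, B 0.2864, H 0.1999, A 0.1341, F 0.0765, G 0.0499.
Largest remainders: D, E, C receive the extra seats.
D receives 15.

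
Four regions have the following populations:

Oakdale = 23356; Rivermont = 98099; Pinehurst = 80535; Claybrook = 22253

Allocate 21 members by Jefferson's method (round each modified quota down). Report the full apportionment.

Standard divisor 224243/21 ≈ 10678.238; standard quotas: Oakdale 2.187, Rivermont 9.187, Pinehurst 7.542, Claybrook 2.084.
Rounding down gives 2, 9, 7, 2 = 20 seats, so the divisor must be adjusted.
With modified divisor 9900: modified quotas Oakdale 2.359, Rivermont 9.909, Pinehurst 8.135, Claybrook 2.248.
Rounding down: Oakdale 2, Rivermont 9, Pinehurst 8, Claybrook 2 (total 21).

Oakdale 2, Rivermont 9, Pinehurst 8, Claybrook 2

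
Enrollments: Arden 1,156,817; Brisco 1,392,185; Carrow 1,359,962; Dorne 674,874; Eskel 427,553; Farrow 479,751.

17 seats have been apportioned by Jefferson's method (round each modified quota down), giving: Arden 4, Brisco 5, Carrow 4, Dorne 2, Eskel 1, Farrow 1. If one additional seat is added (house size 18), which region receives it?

Carrow

Priority for the next seat is population ÷ (current seats + 1).
Priorities: Arden 231363.400, Brisco 232030.833, Carrow 271992.400, Dorne 224958.000, Eskel 213776.500, Farrow 239875.500.
Highest priority: Carrow.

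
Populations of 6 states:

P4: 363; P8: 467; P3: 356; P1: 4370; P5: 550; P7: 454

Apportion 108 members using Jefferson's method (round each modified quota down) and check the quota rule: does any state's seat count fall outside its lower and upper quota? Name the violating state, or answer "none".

P1

Standard quotas: P4 5.976, P8 7.688, P3 5.861, P1 71.945, P5 9.055, P7 7.474.
Jefferson allocation: P4 6, P8 7, P3 6, P1 73, P5 9, P7 7.
P1 has quota 71.945 (lower 71, upper 72) but receives 73 — outside the quota interval.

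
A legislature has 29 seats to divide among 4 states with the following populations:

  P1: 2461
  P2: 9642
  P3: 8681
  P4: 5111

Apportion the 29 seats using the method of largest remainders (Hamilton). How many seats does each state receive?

P1: 3, P2: 11, P3: 9, P4: 6

The standard divisor is 25895/29 ≈ 892.931.
Standard quotas: P1 2.7561, P2 10.7981, P3 9.7219, P4 5.7238.
Lower quotas: P1 2, P2 10, P3 9, P4 5 (sum 26, leaving 3 seats).
Remainders in descending order: P2 0.7981, P1 0.7561, P4 0.7238, P3 0.7219.
Largest remainders: P2, P1, P4 receive the extra seats.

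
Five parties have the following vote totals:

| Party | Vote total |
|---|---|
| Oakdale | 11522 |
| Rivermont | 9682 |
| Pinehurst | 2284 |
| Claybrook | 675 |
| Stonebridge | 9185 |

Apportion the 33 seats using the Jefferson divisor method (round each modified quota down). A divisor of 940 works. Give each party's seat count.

With modified divisor 940: modified quotas Oakdale 12.257, Rivermont 10.300, Pinehurst 2.430, Claybrook 0.718, Stonebridge 9.771.
Rounding down: Oakdale 12, Rivermont 10, Pinehurst 2, Claybrook 0, Stonebridge 9 (total 33).

Oakdale 12, Rivermont 10, Pinehurst 2, Claybrook 0, Stonebridge 9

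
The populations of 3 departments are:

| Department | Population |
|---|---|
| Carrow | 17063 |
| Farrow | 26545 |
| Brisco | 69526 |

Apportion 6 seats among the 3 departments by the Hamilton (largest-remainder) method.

Carrow 1, Farrow 1, Brisco 4

Total 113134; standard divisor 113134/6 ≈ 18855.667.
Standard quotas: Carrow 0.9049, Farrow 1.4078, Brisco 3.6873.
Lower quotas: Carrow 0, Farrow 1, Brisco 3 (sum 4, leaving 2 seats).
Remainders in descending order: Carrow 0.9049, Brisco 0.6873, Farrow 0.4078.
Largest remainders: Carrow, Brisco receive the extra seats.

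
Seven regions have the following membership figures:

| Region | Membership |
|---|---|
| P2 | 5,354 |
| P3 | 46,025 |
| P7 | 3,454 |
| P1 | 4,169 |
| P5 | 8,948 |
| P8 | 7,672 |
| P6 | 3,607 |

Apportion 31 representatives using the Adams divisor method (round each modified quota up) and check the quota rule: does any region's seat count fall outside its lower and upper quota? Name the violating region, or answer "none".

Standard quotas: P2 2.095, P3 18.008, P7 1.351, P1 1.631, P5 3.501, P8 3.002, P6 1.411.
Adams allocation: P2 2, P3 16, P7 2, P1 2, P5 4, P8 3, P6 2.
P3 has quota 18.008 (lower 18, upper 19) but receives 16 — outside the quota interval.

P3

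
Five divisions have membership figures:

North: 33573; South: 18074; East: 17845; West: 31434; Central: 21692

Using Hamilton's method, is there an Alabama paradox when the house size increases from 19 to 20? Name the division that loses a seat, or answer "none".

none

At 19 seats: North 5, South 3, East 3, West 5, Central 3.
At 20 seats: North 5, South 3, East 3, West 5, Central 4.
No division's allocation decreased.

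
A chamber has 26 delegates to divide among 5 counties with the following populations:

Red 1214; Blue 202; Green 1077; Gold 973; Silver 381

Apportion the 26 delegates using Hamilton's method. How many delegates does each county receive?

The standard divisor is 3847/26 ≈ 147.962.
Standard quotas: Red 8.205, Blue 1.365, Green 7.279, Gold 6.576, Silver 2.575.
Lower quotas: Red 8, Blue 1, Green 7, Gold 6, Silver 2 (sum 24, leaving 2 seats).
Remainders in descending order: Gold 0.576, Silver 0.575, Blue 0.365, Green 0.279, Red 0.205.
Largest remainders: Gold, Silver receive the extra seats.

Red 8, Blue 1, Green 7, Gold 7, Silver 3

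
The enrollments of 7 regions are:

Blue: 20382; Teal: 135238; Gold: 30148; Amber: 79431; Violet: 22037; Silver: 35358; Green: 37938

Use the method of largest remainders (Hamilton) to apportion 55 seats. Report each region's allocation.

Blue: 3, Teal: 21, Gold: 5, Amber: 12, Violet: 3, Silver: 5, Green: 6

Standard divisor: 360532 ÷ 55 ≈ 6555.127.
Standard quotas: Blue 3.1093, Teal 20.6309, Gold 4.5991, Amber 12.1174, Violet 3.3618, Silver 5.3939, Green 5.7875.
Lower quotas: Blue 3, Teal 20, Gold 4, Amber 12, Violet 3, Silver 5, Green 5 (sum 52, leaving 3 seats).
Remainders in descending order: Green 0.7875, Teal 0.6309, Gold 0.5991, Silver 0.3939, Violet 0.3618, Amber 0.1174, Blue 0.1093.
The surplus seats go to Green, Teal, Gold.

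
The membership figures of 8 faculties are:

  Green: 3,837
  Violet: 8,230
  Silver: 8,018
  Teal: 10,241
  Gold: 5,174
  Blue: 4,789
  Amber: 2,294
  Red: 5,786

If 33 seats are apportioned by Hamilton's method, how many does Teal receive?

7

The standard divisor is 48369/33 ≈ 1465.727.
Standard quotas: Green 2.6178, Violet 5.6150, Silver 5.4703, Teal 6.9870, Gold 3.5300, Blue 3.2673, Amber 1.5651, Red 3.9475.
Lower quotas: Green 2, Violet 5, Silver 5, Teal 6, Gold 3, Blue 3, Amber 1, Red 3 (sum 28, leaving 5 seats).
Remainders in descending order: Teal 0.9870, Red 0.9475, Green 0.6178, Violet 0.6150, Amber 0.5651, Gold 0.5300, Silver 0.4703, Blue 0.2673.
Largest remainders: Teal, Red, Green, Violet, Amber receive the extra seats.
Teal receives 7.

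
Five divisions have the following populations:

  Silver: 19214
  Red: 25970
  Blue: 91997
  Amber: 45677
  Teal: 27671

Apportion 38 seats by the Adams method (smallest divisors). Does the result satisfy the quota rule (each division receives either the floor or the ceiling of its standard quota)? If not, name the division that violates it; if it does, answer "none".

none

Standard quotas: Silver 3.468, Red 4.688, Blue 16.605, Amber 8.245, Teal 4.995.
Adams allocation: Silver 4, Red 5, Blue 16, Amber 8, Teal 5.
Every allocation lies between the lower and upper quota.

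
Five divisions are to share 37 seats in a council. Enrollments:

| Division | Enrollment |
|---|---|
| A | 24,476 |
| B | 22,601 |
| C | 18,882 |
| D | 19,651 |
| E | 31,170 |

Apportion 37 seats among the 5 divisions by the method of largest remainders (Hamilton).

Standard divisor: 116780 ÷ 37 ≈ 3156.216.
Standard quotas: A 7.7549, B 7.1608, C 5.9825, D 6.2261, E 9.8757.
Lower quotas: A 7, B 7, C 5, D 6, E 9 (sum 34, leaving 3 seats).
Remainders in descending order: C 0.9825, E 0.8757, A 0.7549, D 0.2261, B 0.1608.
Largest remainders: C, E, A receive the extra seats.

A 8, B 7, C 6, D 6, E 10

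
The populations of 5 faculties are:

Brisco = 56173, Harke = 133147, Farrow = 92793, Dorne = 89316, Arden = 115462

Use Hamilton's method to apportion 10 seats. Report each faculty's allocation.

Brisco=1; Harke=3; Farrow=2; Dorne=2; Arden=2

The standard divisor is 486891/10 ≈ 48689.1.
Standard quotas: Brisco 1.1537, Harke 2.7346, Farrow 1.9058, Dorne 1.8344, Arden 2.3714.
Lower quotas: Brisco 1, Harke 2, Farrow 1, Dorne 1, Arden 2 (sum 7, leaving 3 seats).
Remainders in descending order: Farrow 0.9058, Dorne 0.8344, Harke 0.7346, Arden 0.3714, Brisco 0.1537.
The surplus seats go to Farrow, Dorne, Harke.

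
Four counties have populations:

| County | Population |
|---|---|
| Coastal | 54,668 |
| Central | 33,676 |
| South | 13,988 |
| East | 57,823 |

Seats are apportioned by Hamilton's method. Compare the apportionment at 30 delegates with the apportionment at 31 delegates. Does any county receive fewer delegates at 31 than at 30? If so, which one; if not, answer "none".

At 30 seats: Coastal 10, Central 6, South 3, East 11.
At 31 seats: Coastal 11, Central 6, South 3, East 11.
No county's allocation decreased.

none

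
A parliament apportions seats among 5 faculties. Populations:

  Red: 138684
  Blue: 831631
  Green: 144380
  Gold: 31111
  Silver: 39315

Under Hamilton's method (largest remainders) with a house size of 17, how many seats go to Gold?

0

Standard divisor: 1185121 ÷ 17 = 69713.
Standard quotas: Red 1.9894, Blue 11.9294, Green 2.0711, Gold 0.4463, Silver 0.5640.
Lower quotas: Red 1, Blue 11, Green 2, Gold 0, Silver 0 (sum 14, leaving 3 seats).
Remainders in descending order: Red 0.9894, Blue 0.9294, Silver 0.5640, Gold 0.4463, Green 0.0711.
Largest remainders: Red, Blue, Silver receive the extra seats.
Gold receives 0.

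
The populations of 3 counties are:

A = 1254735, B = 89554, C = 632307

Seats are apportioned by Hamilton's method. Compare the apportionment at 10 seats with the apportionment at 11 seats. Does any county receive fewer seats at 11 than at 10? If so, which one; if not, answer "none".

At 10 seats: A 6, B 1, C 3.
At 11 seats: A 7, B 0, C 4.
B drops from 1 to 0.

B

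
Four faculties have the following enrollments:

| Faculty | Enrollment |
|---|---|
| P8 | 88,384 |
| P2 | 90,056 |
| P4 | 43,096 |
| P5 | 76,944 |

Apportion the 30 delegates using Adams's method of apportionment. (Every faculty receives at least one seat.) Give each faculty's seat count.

Standard divisor 298480/30 ≈ 9949.333; standard quotas: P8 8.883, P2 9.051, P4 4.332, P5 7.734.
Rounding up gives 9, 10, 5, 8 = 32 seats, so the divisor must be adjusted.
With modified divisor 10900: modified quotas P8 8.109, P2 8.262, P4 3.954, P5 7.059.
Rounding up: P8 9, P2 9, P4 4, P5 8 (total 30).

P8=9, P2=9, P4=4, P5=8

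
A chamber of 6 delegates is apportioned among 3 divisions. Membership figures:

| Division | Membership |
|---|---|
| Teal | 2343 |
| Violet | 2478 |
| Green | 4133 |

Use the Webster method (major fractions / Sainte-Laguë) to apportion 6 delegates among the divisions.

Standard divisor 8954/6 ≈ 1492.333; standard quotas: Teal 1.570, Violet 1.660, Green 2.769.
Rounding to the nearest integer gives 2, 2, 3 = 7 seats, so the divisor must be adjusted.
With modified divisor 1600: modified quotas Teal 1.464, Violet 1.549, Green 2.583.
Rounding to the nearest integer: Teal 1, Violet 2, Green 3 (total 6).

Teal: 1, Violet: 2, Green: 3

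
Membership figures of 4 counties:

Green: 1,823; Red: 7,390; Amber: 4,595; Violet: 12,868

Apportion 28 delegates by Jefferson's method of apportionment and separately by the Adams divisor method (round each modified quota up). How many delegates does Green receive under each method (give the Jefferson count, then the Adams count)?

1 and 2

Jefferson: Green 1, Red 8, Amber 5, Violet 14.
Adams: Green 2, Red 8, Amber 5, Violet 13.
Green gets 1 under Jefferson and 2 under Adams.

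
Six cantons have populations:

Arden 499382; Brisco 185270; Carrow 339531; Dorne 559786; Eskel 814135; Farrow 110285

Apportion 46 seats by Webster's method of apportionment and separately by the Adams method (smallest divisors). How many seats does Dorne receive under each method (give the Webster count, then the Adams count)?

11 and 10

Webster: Arden 9, Brisco 3, Carrow 6, Dorne 11, Eskel 15, Farrow 2.
Adams: Arden 9, Brisco 4, Carrow 6, Dorne 10, Eskel 15, Farrow 2.
Dorne gets 11 under Webster and 10 under Adams.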